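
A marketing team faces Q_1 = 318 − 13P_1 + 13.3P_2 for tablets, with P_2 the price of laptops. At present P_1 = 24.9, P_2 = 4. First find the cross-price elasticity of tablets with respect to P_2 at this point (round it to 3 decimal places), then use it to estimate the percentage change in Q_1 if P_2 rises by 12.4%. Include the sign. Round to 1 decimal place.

13.9%

At P_1 = 24.9, P_2 = 4: Q_1 = 47.5.
∂Q_1/∂P_2 = 13.3.
ε = (∂Q_1/∂P_2)(P_2/Q_1) = 13.3000 × 4/47.5 ≈ 1.120.
%ΔQ_1 ≈ ε × %ΔP_2 = 1.120 × (12.4%) = 13.9%.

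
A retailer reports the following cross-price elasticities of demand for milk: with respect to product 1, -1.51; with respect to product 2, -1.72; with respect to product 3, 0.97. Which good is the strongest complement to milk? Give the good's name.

product 2

Complements have ε < 0. The most negative value is -1.72 (product 2).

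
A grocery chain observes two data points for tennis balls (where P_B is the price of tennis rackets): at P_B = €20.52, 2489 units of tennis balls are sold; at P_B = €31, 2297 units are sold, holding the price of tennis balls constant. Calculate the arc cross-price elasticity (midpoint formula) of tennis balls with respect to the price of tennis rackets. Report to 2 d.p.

ΔQ_A = 2297 − 2489 = -192; ΔP_B = 31 − 20.52 = 10.48.
Midpoints: Q̄_A = 2393.0, P̄_B = 25.76.
ε = (ΔQ_A/Q̄_A)/(ΔP_B/P̄_B) = (-192/2393.0)/(10.48/25.76) ≈ -0.20.
ε < 0: tennis balls and tennis rackets are complements.

-0.20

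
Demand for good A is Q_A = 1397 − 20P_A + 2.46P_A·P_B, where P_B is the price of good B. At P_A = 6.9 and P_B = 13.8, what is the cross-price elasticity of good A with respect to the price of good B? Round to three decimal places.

0.157

At P_A = 6.9 and P_B = 13.8: Q_A = 1493.241.
∂Q_A/∂P_B = 2.46P_A = 2.46(6.9) = 16.9740.
ε = (∂Q_A/∂P_B)(P_B/Q_A) = 16.9740 × (13.8/1493.241) ≈ 0.157.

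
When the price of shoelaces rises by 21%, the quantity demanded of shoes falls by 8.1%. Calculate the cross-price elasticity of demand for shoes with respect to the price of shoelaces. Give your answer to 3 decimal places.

-0.386

ε = (%ΔQ of shoes) / (%ΔP of shoelaces) = (-8.1%) / (21%) ≈ -0.386.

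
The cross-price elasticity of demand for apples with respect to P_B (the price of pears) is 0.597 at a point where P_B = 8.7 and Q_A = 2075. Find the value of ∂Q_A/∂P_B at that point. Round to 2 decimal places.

142.39

ε = (∂Q_A/∂P_B)·(P_B/Q_A) ⇒ ∂Q_A/∂P_B = ε·Q_A/P_B = 0.597 × 2075/8.7 ≈ 142.39.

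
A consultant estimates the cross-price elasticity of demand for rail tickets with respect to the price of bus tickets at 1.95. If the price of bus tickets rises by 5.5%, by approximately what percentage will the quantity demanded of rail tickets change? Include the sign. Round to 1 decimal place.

10.7%

%ΔQ ≈ ε × %ΔP of bus tickets = 1.95 × (5.5%) = 10.7%.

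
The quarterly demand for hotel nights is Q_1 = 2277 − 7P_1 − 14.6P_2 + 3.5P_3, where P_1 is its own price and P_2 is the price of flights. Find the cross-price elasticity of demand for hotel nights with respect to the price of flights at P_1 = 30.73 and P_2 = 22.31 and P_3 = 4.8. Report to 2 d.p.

-0.19

At P_1 = 30.73 and P_2 = 22.31 and P_3 = 4.8: Q_1 = 1752.964.
∂Q_1/∂P_2 = -14.6.
ε = (∂Q_1/∂P_2)(P_2/Q_1) = -14.6 × (22.31/1752.964) ≈ -0.19.
Since ε < 0, hotel nights and flights are complements.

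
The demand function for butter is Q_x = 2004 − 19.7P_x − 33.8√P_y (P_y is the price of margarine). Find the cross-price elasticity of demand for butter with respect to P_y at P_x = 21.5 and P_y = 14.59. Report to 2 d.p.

At P_x = 21.5 and P_y = 14.59: Q_x = 1451.345.
∂Q_x/∂P_y = -33.8/(2√P_y) = -33.8/(2√14.59) = -4.4244.
ε = (∂Q_x/∂P_y)(P_y/Q_x) = -4.4244 × (14.59/1451.345) ≈ -0.04.
ε < 0: complements.

-0.04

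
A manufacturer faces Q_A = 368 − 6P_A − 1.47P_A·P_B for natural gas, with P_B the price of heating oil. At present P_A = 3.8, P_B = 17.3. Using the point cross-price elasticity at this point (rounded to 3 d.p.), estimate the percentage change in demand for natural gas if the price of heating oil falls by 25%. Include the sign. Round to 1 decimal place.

9.7%

At P_A = 3.8, P_B = 17.3: Q_A = 248.562.
∂Q_A/∂P_B = -1.47P_A = -5.5860.
ε = (∂Q_A/∂P_B)(P_B/Q_A) = -5.5860 × 17.3/248.562 ≈ -0.389.
%ΔQ_A ≈ ε × %ΔP_B = -0.389 × (-25%) = 9.7%.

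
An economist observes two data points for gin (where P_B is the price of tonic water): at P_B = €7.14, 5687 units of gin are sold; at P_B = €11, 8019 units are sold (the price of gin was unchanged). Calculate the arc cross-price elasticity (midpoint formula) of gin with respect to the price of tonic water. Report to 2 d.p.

ΔQ_A = 8019 − 5687 = 2332; ΔP_B = 11 − 7.14 = 3.86.
Midpoints: Q̄_A = 6853.0, P̄_B = 9.07.
ε = (ΔQ_A/Q̄_A)/(ΔP_B/P̄_B) = (2332/6853.0)/(3.86/9.07) ≈ 0.80.

0.80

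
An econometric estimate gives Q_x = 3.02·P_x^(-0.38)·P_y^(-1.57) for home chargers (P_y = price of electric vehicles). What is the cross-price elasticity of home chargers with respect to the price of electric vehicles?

-1.57

In a log-linear (constant-elasticity) demand function, the coefficient on the exponent of P_y is the cross-price elasticity.
ε = -1.57. Negative, so home chargers and electric vehicles are complements.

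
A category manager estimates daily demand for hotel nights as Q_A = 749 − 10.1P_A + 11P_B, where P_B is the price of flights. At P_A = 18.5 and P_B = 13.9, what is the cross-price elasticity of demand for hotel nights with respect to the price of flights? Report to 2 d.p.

0.21

At P_A = 18.5 and P_B = 13.9: Q_A = 715.05.
∂Q_A/∂P_B = 11.
ε = (∂Q_A/∂P_B)(P_B/Q_A) = 11 × (13.9/715.05) ≈ 0.21.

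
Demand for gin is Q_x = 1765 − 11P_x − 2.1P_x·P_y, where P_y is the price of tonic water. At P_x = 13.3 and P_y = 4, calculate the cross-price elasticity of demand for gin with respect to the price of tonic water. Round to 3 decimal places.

-0.074

At P_x = 13.3 and P_y = 4: Q_x = 1506.98.
∂Q_x/∂P_y = -2.1P_x = -2.1(13.3) = -27.9300.
ε = (∂Q_x/∂P_y)(P_y/Q_x) = -27.9300 × (4/1506.98) ≈ -0.074.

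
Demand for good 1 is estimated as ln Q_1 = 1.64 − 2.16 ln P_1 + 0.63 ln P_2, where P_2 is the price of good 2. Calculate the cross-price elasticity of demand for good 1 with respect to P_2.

In a log-linear (constant-elasticity) demand function, the coefficient on ln P_2 is the cross-price elasticity.
ε = 0.63. Positive, so good 1 and good 2 are substitutes.

0.63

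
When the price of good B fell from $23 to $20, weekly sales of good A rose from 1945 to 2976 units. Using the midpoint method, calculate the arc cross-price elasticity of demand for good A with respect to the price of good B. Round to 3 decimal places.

-3.003

ΔQ_A = 2976 − 1945 = 1031; ΔP_B = 20 − 23 = -3.
Midpoints: Q̄_A = 2460.5, P̄_B = 21.50.
ε = (ΔQ_A/Q̄_A)/(ΔP_B/P̄_B) = (1031/2460.5)/(-3/21.50) ≈ -3.003.
ε < 0: good A and good B are complements.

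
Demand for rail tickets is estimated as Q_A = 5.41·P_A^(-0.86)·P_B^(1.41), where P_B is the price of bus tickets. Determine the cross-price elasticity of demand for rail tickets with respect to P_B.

In a log-linear (constant-elasticity) demand function, the coefficient on the exponent of P_B is the cross-price elasticity.
ε = 1.41. Positive, so rail tickets and bus tickets are substitutes.

1.41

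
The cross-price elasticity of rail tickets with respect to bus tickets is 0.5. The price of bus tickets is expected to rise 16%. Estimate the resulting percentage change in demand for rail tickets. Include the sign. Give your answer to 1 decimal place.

8.0%

%ΔQ ≈ ε × %ΔP of bus tickets = 0.5 × (16%) = 8.0%.
Demand for rail tickets rises by about 8.0%.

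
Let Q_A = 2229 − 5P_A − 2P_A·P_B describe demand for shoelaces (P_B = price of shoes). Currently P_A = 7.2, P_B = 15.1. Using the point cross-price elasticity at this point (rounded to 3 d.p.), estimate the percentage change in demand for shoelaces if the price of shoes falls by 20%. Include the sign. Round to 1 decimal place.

2.2%

At P_A = 7.2, P_B = 15.1: Q_A = 1975.56.
∂Q_A/∂P_B = -2P_A = -14.4000.
ε = (∂Q_A/∂P_B)(P_B/Q_A) = -14.4000 × 15.1/1975.56 ≈ -0.110.
%ΔQ_A ≈ ε × %ΔP_B = -0.110 × (-20%) = 2.2%.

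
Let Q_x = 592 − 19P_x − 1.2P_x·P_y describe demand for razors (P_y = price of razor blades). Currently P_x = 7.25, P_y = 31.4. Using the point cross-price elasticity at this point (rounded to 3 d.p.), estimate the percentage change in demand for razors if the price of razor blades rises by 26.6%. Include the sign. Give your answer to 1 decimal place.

At P_x = 7.25, P_y = 31.4: Q_x = 181.07.
∂Q_x/∂P_y = -1.2P_x = -8.7000.
ε = (∂Q_x/∂P_y)(P_y/Q_x) = -8.7000 × 31.4/181.07 ≈ -1.509.
%ΔQ_x ≈ ε × %ΔP_y = -1.509 × (26.6%) = -40.1%.

-40.1%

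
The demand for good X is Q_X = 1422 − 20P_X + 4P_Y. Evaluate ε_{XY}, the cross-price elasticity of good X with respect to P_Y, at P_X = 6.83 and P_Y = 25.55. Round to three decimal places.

At P_X = 6.83 and P_Y = 25.55: Q_X = 1387.6.
∂Q_X/∂P_Y = 4.
ε = (∂Q_X/∂P_Y)(P_Y/Q_X) = 4 × (25.55/1387.6) ≈ 0.074.

0.074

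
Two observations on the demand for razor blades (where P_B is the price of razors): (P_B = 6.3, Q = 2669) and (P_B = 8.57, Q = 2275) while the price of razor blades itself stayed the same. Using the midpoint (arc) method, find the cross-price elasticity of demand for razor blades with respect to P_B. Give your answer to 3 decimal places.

ΔQ_A = 2275 − 2669 = -394; ΔP_B = 8.57 − 6.3 = 2.27.
Midpoints: Q̄_A = 2472.0, P̄_B = 7.44.
ε = (ΔQ_A/Q̄_A)/(ΔP_B/P̄_B) = (-394/2472.0)/(2.27/7.44) ≈ -0.522.

-0.522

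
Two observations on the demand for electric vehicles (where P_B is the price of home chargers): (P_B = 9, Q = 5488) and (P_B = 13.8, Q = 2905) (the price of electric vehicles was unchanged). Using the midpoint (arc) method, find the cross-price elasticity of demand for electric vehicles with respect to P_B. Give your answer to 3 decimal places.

-1.462

ΔQ_A = 2905 − 5488 = -2583; ΔP_B = 13.8 − 9 = 4.8.
Midpoints: Q̄_A = 4196.5, P̄_B = 11.40.
ε = (ΔQ_A/Q̄_A)/(ΔP_B/P̄_B) = (-2583/4196.5)/(4.8/11.40) ≈ -1.462.
ε < 0: electric vehicles and home chargers are complements.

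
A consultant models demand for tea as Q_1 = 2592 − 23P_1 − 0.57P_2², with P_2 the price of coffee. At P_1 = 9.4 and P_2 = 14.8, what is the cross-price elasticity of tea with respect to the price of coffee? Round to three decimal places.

At P_1 = 9.4 and P_2 = 14.8: Q_1 = 2250.947.
∂Q_1/∂P_2 = -1.14P_2 = -1.14(14.8) = -16.8720.
ε = (∂Q_1/∂P_2)(P_2/Q_1) = -16.8720 × (14.8/2250.947) ≈ -0.111.

-0.111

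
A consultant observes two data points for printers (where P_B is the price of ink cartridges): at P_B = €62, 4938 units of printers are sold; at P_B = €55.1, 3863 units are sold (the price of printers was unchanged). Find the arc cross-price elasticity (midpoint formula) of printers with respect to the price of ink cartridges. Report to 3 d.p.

ΔQ_A = 3863 − 4938 = -1075; ΔP_B = 55.1 − 62 = -6.9.
Midpoints: Q̄_A = 4400.5, P̄_B = 58.55.
ε = (ΔQ_A/Q̄_A)/(ΔP_B/P̄_B) = (-1075/4400.5)/(-6.9/58.55) ≈ 2.073.
ε > 0: printers and ink cartridges are substitutes.

2.073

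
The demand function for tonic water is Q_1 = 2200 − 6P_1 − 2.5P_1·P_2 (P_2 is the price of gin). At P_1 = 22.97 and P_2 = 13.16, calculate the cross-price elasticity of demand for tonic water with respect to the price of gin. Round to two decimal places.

At P_1 = 22.97 and P_2 = 13.16: Q_1 = 1306.467.
∂Q_1/∂P_2 = -2.5P_1 = -2.5(22.97) = -57.4250.
ε = (∂Q_1/∂P_2)(P_2/Q_1) = -57.4250 × (13.16/1306.467) ≈ -0.58.
ε < 0: complements.

-0.58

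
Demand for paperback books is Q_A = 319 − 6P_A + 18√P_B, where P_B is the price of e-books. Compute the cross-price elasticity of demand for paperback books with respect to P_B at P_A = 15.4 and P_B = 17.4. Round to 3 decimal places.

0.124

At P_A = 15.4 and P_B = 17.4: Q_A = 301.684.
∂Q_A/∂P_B = 18/(2√P_B) = 18/(2√17.4) = 2.1576.
ε = (∂Q_A/∂P_B)(P_B/Q_A) = 2.1576 × (17.4/301.684) ≈ 0.124.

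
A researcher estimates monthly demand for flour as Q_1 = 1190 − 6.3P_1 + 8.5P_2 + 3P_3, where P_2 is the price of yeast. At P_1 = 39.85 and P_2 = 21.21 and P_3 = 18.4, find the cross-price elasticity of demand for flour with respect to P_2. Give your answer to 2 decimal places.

0.15

At P_1 = 39.85 and P_2 = 21.21 and P_3 = 18.4: Q_1 = 1174.43.
∂Q_1/∂P_2 = 8.5.
ε = (∂Q_1/∂P_2)(P_2/Q_1) = 8.5 × (21.21/1174.43) ≈ 0.15.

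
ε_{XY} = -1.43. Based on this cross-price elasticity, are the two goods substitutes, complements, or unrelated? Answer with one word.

ε = -1.43 < 0, so a higher price of good Y lowers demand for good X: complements.

complements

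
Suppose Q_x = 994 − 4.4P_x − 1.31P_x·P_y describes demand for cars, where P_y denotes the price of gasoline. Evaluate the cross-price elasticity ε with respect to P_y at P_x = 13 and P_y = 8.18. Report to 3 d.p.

At P_x = 13 and P_y = 8.18: Q_x = 797.495.
∂Q_x/∂P_y = -1.31P_x = -1.31(13) = -17.0300.
ε = (∂Q_x/∂P_y)(P_y/Q_x) = -17.0300 × (8.18/797.495) ≈ -0.175.
ε < 0: complements.

-0.175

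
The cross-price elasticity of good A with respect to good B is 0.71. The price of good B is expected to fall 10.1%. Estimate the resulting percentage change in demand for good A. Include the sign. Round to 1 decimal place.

%ΔQ ≈ ε × %ΔP of good B = 0.71 × (-10.1%) = -7.2%.
Demand for good A falls by about 7.2%.

-7.2%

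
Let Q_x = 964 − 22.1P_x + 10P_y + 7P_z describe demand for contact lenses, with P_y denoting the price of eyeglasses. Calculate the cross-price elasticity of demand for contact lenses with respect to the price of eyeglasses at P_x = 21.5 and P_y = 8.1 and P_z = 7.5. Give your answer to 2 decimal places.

0.13

At P_x = 21.5 and P_y = 8.1 and P_z = 7.5: Q_x = 622.35.
∂Q_x/∂P_y = 10.
ε = (∂Q_x/∂P_y)(P_y/Q_x) = 10 × (8.1/622.35) ≈ 0.13.
Since ε > 0, contact lenses and eyeglasses are substitutes.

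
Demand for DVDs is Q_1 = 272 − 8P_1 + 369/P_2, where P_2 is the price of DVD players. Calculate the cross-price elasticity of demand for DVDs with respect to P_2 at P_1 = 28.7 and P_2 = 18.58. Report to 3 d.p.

-0.319

At P_1 = 28.7 and P_2 = 18.58: Q_1 = 62.260.
∂Q_1/∂P_2 = −369/P_2² = -1.0689.
ε = (∂Q_1/∂P_2)(P_2/Q_1) = -1.0689 × (18.58/62.260) ≈ -0.319.
ε < 0: complements.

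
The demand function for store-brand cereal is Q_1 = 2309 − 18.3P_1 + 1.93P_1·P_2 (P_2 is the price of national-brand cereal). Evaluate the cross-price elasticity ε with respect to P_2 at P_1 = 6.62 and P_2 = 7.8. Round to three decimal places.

0.044

At P_1 = 6.62 and P_2 = 7.8: Q_1 = 2287.511.
∂Q_1/∂P_2 = 1.93P_1 = 1.93(6.62) = 12.7766.
ε = (∂Q_1/∂P_2)(P_2/Q_1) = 12.7766 × (7.8/2287.511) ≈ 0.044.
ε > 0: substitutes.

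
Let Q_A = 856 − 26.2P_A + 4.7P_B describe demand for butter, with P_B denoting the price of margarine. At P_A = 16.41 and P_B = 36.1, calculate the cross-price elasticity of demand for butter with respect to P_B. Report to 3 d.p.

0.285

At P_A = 16.41 and P_B = 36.1: Q_A = 595.728.
∂Q_A/∂P_B = 4.7.
ε = (∂Q_A/∂P_B)(P_B/Q_A) = 4.7 × (36.1/595.728) ≈ 0.285.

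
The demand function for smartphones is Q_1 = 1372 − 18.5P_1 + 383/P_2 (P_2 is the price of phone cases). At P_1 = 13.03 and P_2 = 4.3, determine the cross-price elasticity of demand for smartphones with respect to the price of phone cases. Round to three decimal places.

At P_1 = 13.03 and P_2 = 4.3: Q_1 = 1220.015.
∂Q_1/∂P_2 = −383/P_2² = -20.7139.
ε = (∂Q_1/∂P_2)(P_2/Q_1) = -20.7139 × (4.3/1220.015) ≈ -0.073.
ε < 0: complements.

-0.073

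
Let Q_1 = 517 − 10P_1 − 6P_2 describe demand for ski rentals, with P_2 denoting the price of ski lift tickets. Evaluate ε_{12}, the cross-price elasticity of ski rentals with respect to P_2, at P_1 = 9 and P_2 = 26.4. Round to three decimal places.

-0.590

At P_1 = 9 and P_2 = 26.4: Q_1 = 268.6.
∂Q_1/∂P_2 = -6.
ε = (∂Q_1/∂P_2)(P_2/Q_1) = -6 × (26.4/268.6) ≈ -0.590.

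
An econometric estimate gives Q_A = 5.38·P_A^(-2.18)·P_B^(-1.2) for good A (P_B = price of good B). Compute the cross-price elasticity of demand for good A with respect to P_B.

In a log-linear (constant-elasticity) demand function, the coefficient on the exponent of P_B is the cross-price elasticity.
ε = -1.20. Negative, so good A and good B are complements.

-1.20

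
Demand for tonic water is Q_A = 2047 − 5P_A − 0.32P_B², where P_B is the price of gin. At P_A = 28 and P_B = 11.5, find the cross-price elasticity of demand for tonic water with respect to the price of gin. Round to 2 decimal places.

-0.05

At P_A = 28 and P_B = 11.5: Q_A = 1864.68.
∂Q_A/∂P_B = -0.64P_B = -0.64(11.5) = -7.3600.
ε = (∂Q_A/∂P_B)(P_B/Q_A) = -7.3600 × (11.5/1864.68) ≈ -0.05.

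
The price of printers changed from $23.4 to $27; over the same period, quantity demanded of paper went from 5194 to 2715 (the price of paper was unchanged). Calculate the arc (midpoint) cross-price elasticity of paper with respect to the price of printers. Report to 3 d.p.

ΔQ_A = 2715 − 5194 = -2479; ΔP_B = 27 − 23.4 = 3.6.
Midpoints: Q̄_A = 3954.5, P̄_B = 25.20.
ε = (ΔQ_A/Q̄_A)/(ΔP_B/P̄_B) = (-2479/3954.5)/(3.6/25.20) ≈ -4.388.
ε < 0: paper and printers are complements.

-4.388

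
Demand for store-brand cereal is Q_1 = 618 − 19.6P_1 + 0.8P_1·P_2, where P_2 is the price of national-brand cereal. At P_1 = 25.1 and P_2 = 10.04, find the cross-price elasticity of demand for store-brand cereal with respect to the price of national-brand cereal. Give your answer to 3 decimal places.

0.615

At P_1 = 25.1 and P_2 = 10.04: Q_1 = 327.643.
∂Q_1/∂P_2 = 0.8P_1 = 0.8(25.1) = 20.0800.
ε = (∂Q_1/∂P_2)(P_2/Q_1) = 20.0800 × (10.04/327.643) ≈ 0.615.
ε > 0: substitutes.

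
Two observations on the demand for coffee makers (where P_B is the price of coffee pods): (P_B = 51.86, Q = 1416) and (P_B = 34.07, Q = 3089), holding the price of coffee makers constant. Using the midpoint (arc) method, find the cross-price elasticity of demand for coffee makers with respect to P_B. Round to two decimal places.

-1.79

ΔQ_A = 3089 − 1416 = 1673; ΔP_B = 34.07 − 51.86 = -17.79.
Midpoints: Q̄_A = 2252.5, P̄_B = 42.97.
ε = (ΔQ_A/Q̄_A)/(ΔP_B/P̄_B) = (1673/2252.5)/(-17.79/42.97) ≈ -1.79.
ε < 0: coffee makers and coffee pods are complements.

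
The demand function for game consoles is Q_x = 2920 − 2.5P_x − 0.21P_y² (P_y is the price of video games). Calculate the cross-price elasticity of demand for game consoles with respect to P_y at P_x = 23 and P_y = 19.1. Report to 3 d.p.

At P_x = 23 and P_y = 19.1: Q_x = 2785.890.
∂Q_x/∂P_y = -0.42P_y = -0.42(19.1) = -8.0220.
ε = (∂Q_x/∂P_y)(P_y/Q_x) = -8.0220 × (19.1/2785.890) ≈ -0.055.
ε < 0: complements.

-0.055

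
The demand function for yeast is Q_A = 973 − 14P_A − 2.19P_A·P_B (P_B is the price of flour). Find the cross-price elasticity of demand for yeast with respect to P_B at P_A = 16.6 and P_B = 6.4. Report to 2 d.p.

At P_A = 16.6 and P_B = 6.4: Q_A = 507.934.
∂Q_A/∂P_B = -2.19P_A = -2.19(16.6) = -36.3540.
ε = (∂Q_A/∂P_B)(P_B/Q_A) = -36.3540 × (6.4/507.934) ≈ -0.46.
ε < 0: complements.

-0.46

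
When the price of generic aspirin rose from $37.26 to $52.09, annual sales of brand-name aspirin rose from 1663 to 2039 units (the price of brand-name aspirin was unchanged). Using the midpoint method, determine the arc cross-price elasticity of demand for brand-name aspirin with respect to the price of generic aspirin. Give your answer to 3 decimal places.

0.612

ΔQ_A = 2039 − 1663 = 376; ΔP_B = 52.09 − 37.26 = 14.83.
Midpoints: Q̄_A = 1851.0, P̄_B = 44.67.
ε = (ΔQ_A/Q̄_A)/(ΔP_B/P̄_B) = (376/1851.0)/(14.83/44.67) ≈ 0.612.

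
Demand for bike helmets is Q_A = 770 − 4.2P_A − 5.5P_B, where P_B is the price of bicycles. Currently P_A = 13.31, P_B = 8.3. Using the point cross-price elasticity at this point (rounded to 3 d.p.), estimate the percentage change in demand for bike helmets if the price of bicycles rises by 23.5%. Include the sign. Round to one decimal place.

At P_A = 13.31, P_B = 8.3: Q_A = 668.448.
∂Q_A/∂P_B = -5.5.
ε = (∂Q_A/∂P_B)(P_B/Q_A) = -5.5000 × 8.3/668.448 ≈ -0.068.
%ΔQ_A ≈ ε × %ΔP_B = -0.068 × (23.5%) = -1.6%.

-1.6%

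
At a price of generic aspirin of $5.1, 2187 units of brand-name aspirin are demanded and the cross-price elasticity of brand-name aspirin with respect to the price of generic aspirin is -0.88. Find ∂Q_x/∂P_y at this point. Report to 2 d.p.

-377.36

ε = (∂Q_x/∂P_y)·(P_y/Q_x) ⇒ ∂Q_x/∂P_y = ε·Q_x/P_y = -0.88 × 2187/5.1 ≈ -377.36.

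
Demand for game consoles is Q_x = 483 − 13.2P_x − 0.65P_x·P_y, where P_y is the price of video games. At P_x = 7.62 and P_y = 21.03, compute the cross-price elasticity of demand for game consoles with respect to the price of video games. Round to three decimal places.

At P_x = 7.62 and P_y = 21.03: Q_x = 278.254.
∂Q_x/∂P_y = -0.65P_x = -0.65(7.62) = -4.9530.
ε = (∂Q_x/∂P_y)(P_y/Q_x) = -4.9530 × (21.03/278.254) ≈ -0.374.

-0.374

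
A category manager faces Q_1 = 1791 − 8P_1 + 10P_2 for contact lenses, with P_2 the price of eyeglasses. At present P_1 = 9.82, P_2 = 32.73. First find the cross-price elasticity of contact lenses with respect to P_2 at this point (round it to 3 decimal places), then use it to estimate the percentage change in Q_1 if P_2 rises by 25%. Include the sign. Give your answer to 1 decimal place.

At P_1 = 9.82, P_2 = 32.73: Q_1 = 2039.74.
∂Q_1/∂P_2 = 10.
ε = (∂Q_1/∂P_2)(P_2/Q_1) = 10.0000 × 32.73/2039.74 ≈ 0.160.
%ΔQ_1 ≈ ε × %ΔP_2 = 0.160 × (25%) = 4.0%.

4.0%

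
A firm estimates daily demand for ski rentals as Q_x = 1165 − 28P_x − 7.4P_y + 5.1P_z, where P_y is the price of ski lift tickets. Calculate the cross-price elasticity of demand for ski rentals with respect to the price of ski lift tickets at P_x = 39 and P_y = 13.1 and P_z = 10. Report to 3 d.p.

At P_x = 39 and P_y = 13.1 and P_z = 10: Q_x = 27.06.
∂Q_x/∂P_y = -7.4.
ε = (∂Q_x/∂P_y)(P_y/Q_x) = -7.4 × (13.1/27.06) ≈ -3.582.

-3.582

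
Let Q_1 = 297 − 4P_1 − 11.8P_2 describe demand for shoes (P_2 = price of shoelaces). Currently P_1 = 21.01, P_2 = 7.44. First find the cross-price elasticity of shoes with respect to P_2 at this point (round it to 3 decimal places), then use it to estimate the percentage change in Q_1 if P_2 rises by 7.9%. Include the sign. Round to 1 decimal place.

At P_1 = 21.01, P_2 = 7.44: Q_1 = 125.168.
∂Q_1/∂P_2 = -11.8.
ε = (∂Q_1/∂P_2)(P_2/Q_1) = -11.8000 × 7.44/125.168 ≈ -0.701.
%ΔQ_1 ≈ ε × %ΔP_2 = -0.701 × (7.9%) = -5.5%.

-5.5%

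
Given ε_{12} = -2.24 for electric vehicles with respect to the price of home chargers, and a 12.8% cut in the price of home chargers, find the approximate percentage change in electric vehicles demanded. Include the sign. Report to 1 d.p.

28.7%

%ΔQ ≈ ε × %ΔP of home chargers = -2.24 × (-12.8%) = 28.7%.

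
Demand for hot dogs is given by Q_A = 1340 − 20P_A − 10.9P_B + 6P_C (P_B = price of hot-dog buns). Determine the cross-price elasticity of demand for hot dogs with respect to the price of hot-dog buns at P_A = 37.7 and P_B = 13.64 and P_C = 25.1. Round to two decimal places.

At P_A = 37.7 and P_B = 13.64 and P_C = 25.1: Q_A = 587.924.
∂Q_A/∂P_B = -10.9.
ε = (∂Q_A/∂P_B)(P_B/Q_A) = -10.9 × (13.64/587.924) ≈ -0.25.
Since ε < 0, hot dogs and hot-dog buns are complements.

-0.25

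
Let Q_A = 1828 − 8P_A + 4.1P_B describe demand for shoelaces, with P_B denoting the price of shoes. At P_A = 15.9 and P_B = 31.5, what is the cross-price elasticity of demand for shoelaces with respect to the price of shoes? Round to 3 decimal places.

0.071

At P_A = 15.9 and P_B = 31.5: Q_A = 1829.95.
∂Q_A/∂P_B = 4.1.
ε = (∂Q_A/∂P_B)(P_B/Q_A) = 4.1 × (31.5/1829.95) ≈ 0.071.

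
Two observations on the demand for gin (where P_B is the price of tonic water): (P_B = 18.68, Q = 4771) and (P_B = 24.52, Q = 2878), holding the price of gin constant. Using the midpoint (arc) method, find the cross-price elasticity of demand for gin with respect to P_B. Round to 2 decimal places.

ΔQ_A = 2878 − 4771 = -1893; ΔP_B = 24.52 − 18.68 = 5.84.
Midpoints: Q̄_A = 3824.5, P̄_B = 21.60.
ε = (ΔQ_A/Q̄_A)/(ΔP_B/P̄_B) = (-1893/3824.5)/(5.84/21.60) ≈ -1.83.

-1.83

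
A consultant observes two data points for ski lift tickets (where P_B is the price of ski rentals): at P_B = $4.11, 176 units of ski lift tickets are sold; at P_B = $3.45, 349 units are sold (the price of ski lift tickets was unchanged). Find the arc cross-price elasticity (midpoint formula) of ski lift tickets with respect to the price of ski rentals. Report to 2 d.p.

ΔQ_A = 349 − 176 = 173; ΔP_B = 3.45 − 4.11 = -0.66.
Midpoints: Q̄_A = 262.5, P̄_B = 3.78.
ε = (ΔQ_A/Q̄_A)/(ΔP_B/P̄_B) = (173/262.5)/(-0.66/3.78) ≈ -3.77.

-3.77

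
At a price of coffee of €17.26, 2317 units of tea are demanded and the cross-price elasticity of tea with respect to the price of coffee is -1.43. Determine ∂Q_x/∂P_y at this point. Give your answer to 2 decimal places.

ε = (∂Q_x/∂P_y)·(P_y/Q_x) ⇒ ∂Q_x/∂P_y = ε·Q_x/P_y = -1.43 × 2317/17.26 ≈ -191.96.

-191.96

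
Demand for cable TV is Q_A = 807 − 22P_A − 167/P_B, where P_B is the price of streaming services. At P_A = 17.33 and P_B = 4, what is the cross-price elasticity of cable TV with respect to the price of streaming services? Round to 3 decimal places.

0.109

At P_A = 17.33 and P_B = 4: Q_A = 383.99.
∂Q_A/∂P_B = 167/P_B² = 10.4375.
ε = (∂Q_A/∂P_B)(P_B/Q_A) = 10.4375 × (4/383.99) ≈ 0.109.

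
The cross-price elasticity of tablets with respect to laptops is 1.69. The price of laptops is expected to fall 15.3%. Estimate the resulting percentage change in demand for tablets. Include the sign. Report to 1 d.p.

%ΔQ ≈ ε × %ΔP of laptops = 1.69 × (-15.3%) = -25.9%.

-25.9%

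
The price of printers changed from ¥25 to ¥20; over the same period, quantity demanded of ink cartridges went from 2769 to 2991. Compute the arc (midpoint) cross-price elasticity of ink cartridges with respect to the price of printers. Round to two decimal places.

ΔQ_A = 2991 − 2769 = 222; ΔP_B = 20 − 25 = -5.
Midpoints: Q̄_A = 2880.0, P̄_B = 22.50.
ε = (ΔQ_A/Q̄_A)/(ΔP_B/P̄_B) = (222/2880.0)/(-5/22.50) ≈ -0.35.

-0.35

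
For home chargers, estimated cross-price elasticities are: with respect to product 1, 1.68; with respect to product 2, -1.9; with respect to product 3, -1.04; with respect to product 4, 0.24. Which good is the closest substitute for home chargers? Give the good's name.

Substitutes have ε > 0. Among the positive values, 1.68 (product 1) is largest.

product 1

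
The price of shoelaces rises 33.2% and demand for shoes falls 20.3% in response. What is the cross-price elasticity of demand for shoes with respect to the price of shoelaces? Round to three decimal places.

ε = (%ΔQ of shoes) / (%ΔP of shoelaces) = (-20.3%) / (33.2%) ≈ -0.611.
Negative cross-price elasticity: complements.

-0.611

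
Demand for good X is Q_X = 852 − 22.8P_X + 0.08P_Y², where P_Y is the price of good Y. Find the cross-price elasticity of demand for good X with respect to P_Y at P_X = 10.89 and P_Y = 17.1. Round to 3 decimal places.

At P_X = 10.89 and P_Y = 17.1: Q_X = 627.101.
∂Q_X/∂P_Y = 0.16P_Y = 0.16(17.1) = 2.7360.
ε = (∂Q_X/∂P_Y)(P_Y/Q_X) = 2.7360 × (17.1/627.101) ≈ 0.075.
ε > 0: substitutes.

0.075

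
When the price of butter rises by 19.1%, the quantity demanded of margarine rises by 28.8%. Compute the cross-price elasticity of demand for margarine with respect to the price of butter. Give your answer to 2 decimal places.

ε = (%ΔQ of margarine) / (%ΔP of butter) = (28.8%) / (19.1%) ≈ 1.51.
Positive cross-price elasticity: substitutes.

1.51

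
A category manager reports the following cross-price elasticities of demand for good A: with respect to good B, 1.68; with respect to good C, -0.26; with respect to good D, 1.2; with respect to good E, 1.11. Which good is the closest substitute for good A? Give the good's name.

good B

Substitutes have ε > 0. Among the positive values, 1.68 (good B) is largest.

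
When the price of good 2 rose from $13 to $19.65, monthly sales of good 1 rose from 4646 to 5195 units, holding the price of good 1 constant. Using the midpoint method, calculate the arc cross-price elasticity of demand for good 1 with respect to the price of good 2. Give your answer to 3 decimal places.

0.274

ΔQ_1 = 5195 − 4646 = 549; ΔP_2 = 19.65 − 13 = 6.65.
Midpoints: Q̄_1 = 4920.5, P̄_2 = 16.32.
ε = (ΔQ_1/Q̄_1)/(ΔP_2/P̄_2) = (549/4920.5)/(6.65/16.32) ≈ 0.274.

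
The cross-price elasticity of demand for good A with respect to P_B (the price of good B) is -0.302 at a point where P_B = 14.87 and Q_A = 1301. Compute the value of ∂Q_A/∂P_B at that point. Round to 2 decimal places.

-26.42

ε = (∂Q_A/∂P_B)·(P_B/Q_A) ⇒ ∂Q_A/∂P_B = ε·Q_A/P_B = -0.302 × 1301/14.87 ≈ -26.42.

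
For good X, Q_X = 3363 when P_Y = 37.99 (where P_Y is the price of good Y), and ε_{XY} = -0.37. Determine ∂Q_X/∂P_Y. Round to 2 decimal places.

ε = (∂Q_X/∂P_Y)·(P_Y/Q_X) ⇒ ∂Q_X/∂P_Y = ε·Q_X/P_Y = -0.37 × 3363/37.99 ≈ -32.75.

-32.75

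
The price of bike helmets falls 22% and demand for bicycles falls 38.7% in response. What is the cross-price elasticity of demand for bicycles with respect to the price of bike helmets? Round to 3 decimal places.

ε = (%ΔQ of bicycles) / (%ΔP of bike helmets) = (-38.7%) / (-22%) ≈ 1.759.
Positive cross-price elasticity: substitutes.

1.759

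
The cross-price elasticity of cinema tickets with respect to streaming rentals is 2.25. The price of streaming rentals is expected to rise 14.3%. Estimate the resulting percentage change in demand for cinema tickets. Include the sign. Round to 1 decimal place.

32.2%

%ΔQ ≈ ε × %ΔP of streaming rentals = 2.25 × (14.3%) = 32.2%.
Demand for cinema tickets rises by about 32.2%.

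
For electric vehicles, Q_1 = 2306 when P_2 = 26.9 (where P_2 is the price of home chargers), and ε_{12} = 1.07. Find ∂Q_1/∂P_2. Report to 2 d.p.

ε = (∂Q_1/∂P_2)·(P_2/Q_1) ⇒ ∂Q_1/∂P_2 = ε·Q_1/P_2 = 1.07 × 2306/26.9 ≈ 91.73.

91.73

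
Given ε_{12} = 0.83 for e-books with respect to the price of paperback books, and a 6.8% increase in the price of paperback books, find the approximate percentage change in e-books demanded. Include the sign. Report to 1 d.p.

%ΔQ ≈ ε × %ΔP of paperback books = 0.83 × (6.8%) = 5.6%.

5.6%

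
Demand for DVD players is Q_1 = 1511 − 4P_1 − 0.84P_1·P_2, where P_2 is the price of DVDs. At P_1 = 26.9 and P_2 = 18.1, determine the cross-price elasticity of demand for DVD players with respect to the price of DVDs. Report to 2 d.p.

At P_1 = 26.9 and P_2 = 18.1: Q_1 = 994.412.
∂Q_1/∂P_2 = -0.84P_1 = -0.84(26.9) = -22.5960.
ε = (∂Q_1/∂P_2)(P_2/Q_1) = -22.5960 × (18.1/994.412) ≈ -0.41.

-0.41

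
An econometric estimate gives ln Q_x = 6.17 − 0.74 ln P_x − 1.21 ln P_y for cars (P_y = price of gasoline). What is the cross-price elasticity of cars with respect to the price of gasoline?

-1.21

In a log-linear (constant-elasticity) demand function, the coefficient on ln P_y is the cross-price elasticity.
ε = -1.21. Negative, so cars and gasoline are complements.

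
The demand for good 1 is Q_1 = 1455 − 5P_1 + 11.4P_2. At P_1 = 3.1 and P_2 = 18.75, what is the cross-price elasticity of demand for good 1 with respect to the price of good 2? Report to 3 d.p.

At P_1 = 3.1 and P_2 = 18.75: Q_1 = 1653.25.
∂Q_1/∂P_2 = 11.4.
ε = (∂Q_1/∂P_2)(P_2/Q_1) = 11.4 × (18.75/1653.25) ≈ 0.129.

0.129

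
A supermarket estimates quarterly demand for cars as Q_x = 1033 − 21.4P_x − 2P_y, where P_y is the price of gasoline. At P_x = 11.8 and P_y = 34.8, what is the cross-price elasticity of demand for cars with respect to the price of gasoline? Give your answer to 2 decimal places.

-0.10

At P_x = 11.8 and P_y = 34.8: Q_x = 710.88.
∂Q_x/∂P_y = -2.
ε = (∂Q_x/∂P_y)(P_y/Q_x) = -2 × (34.8/710.88) ≈ -0.10.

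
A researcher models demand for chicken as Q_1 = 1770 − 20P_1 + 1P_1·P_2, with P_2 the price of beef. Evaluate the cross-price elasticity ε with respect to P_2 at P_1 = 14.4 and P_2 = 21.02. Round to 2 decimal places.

0.17

At P_1 = 14.4 and P_2 = 21.02: Q_1 = 1784.688.
∂Q_1/∂P_2 = 1P_1 = 1(14.4) = 14.4000.
ε = (∂Q_1/∂P_2)(P_2/Q_1) = 14.4000 × (21.02/1784.688) ≈ 0.17.
ε > 0: substitutes.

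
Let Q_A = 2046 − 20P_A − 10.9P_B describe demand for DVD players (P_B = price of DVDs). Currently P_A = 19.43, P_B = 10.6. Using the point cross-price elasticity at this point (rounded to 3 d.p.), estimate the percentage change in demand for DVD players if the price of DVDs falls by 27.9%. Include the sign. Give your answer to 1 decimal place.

2.1%

At P_A = 19.43, P_B = 10.6: Q_A = 1541.86.
∂Q_A/∂P_B = -10.9.
ε = (∂Q_A/∂P_B)(P_B/Q_A) = -10.9000 × 10.6/1541.86 ≈ -0.075.
%ΔQ_A ≈ ε × %ΔP_B = -0.075 × (-27.9%) = 2.1%.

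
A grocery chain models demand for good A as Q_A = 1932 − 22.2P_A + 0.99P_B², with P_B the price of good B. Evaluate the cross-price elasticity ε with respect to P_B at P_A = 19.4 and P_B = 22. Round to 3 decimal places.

At P_A = 19.4 and P_B = 22: Q_A = 1980.48.
∂Q_A/∂P_B = 1.98P_B = 1.98(22) = 43.5600.
ε = (∂Q_A/∂P_B)(P_B/Q_A) = 43.5600 × (22/1980.48) ≈ 0.484.

0.484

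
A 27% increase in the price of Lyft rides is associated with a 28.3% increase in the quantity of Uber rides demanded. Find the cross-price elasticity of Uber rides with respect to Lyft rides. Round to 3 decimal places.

ε = (%ΔQ of Uber rides) / (%ΔP of Lyft rides) = (28.3%) / (27%) ≈ 1.048.

1.048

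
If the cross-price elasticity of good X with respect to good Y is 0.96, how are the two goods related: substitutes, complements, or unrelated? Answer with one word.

ε = 0.96 > 0, so a higher price of good Y raises demand for good X: substitutes.

substitutes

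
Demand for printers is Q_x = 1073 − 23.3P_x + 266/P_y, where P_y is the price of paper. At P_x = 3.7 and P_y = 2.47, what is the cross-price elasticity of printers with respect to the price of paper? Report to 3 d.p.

-0.098

At P_x = 3.7 and P_y = 2.47: Q_x = 1094.482.
∂Q_x/∂P_y = −266/P_y² = -43.6001.
ε = (∂Q_x/∂P_y)(P_y/Q_x) = -43.6001 × (2.47/1094.482) ≈ -0.098.
ε < 0: complements.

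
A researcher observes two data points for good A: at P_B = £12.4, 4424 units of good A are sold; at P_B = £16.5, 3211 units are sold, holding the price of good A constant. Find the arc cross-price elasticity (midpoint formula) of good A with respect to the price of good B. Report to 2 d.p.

ΔQ_A = 3211 − 4424 = -1213; ΔP_B = 16.5 − 12.4 = 4.1.
Midpoints: Q̄_A = 3817.5, P̄_B = 14.45.
ε = (ΔQ_A/Q̄_A)/(ΔP_B/P̄_B) = (-1213/3817.5)/(4.1/14.45) ≈ -1.12.
ε < 0: good A and good B are complements.

-1.12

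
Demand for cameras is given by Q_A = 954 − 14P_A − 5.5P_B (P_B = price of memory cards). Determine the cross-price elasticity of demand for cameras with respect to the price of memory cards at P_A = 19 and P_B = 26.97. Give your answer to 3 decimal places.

-0.275

At P_A = 19 and P_B = 26.97: Q_A = 539.665.
∂Q_A/∂P_B = -5.5.
ε = (∂Q_A/∂P_B)(P_B/Q_A) = -5.5 × (26.97/539.665) ≈ -0.275.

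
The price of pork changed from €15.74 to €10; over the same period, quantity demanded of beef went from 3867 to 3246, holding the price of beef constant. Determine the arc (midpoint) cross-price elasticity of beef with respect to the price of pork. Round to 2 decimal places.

0.39

ΔQ_A = 3246 − 3867 = -621; ΔP_B = 10 − 15.74 = -5.74.
Midpoints: Q̄_A = 3556.5, P̄_B = 12.87.
ε = (ΔQ_A/Q̄_A)/(ΔP_B/P̄_B) = (-621/3556.5)/(-5.74/12.87) ≈ 0.39.
ε > 0: beef and pork are substitutes.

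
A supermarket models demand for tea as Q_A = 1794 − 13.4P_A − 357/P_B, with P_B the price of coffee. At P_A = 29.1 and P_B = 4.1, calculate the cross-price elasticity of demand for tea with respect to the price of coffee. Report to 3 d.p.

At P_A = 29.1 and P_B = 4.1: Q_A = 1316.987.
∂Q_A/∂P_B = 357/P_B² = 21.2374.
ε = (∂Q_A/∂P_B)(P_B/Q_A) = 21.2374 × (4.1/1316.987) ≈ 0.066.
ε > 0: substitutes.

0.066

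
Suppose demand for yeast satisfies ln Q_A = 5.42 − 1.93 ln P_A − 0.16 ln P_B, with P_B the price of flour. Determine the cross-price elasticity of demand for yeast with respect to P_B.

-0.16

In a log-linear (constant-elasticity) demand function, the coefficient on ln P_B is the cross-price elasticity.
ε = -0.16. Negative, so yeast and flour are complements.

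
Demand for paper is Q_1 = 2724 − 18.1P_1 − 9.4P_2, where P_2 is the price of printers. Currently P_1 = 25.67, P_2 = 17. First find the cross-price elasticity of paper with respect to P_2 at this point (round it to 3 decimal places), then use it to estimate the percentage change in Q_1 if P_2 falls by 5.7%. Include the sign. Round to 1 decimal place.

0.4%

At P_1 = 25.67, P_2 = 17: Q_1 = 2099.573.
∂Q_1/∂P_2 = -9.4.
ε = (∂Q_1/∂P_2)(P_2/Q_1) = -9.4000 × 17/2099.573 ≈ -0.076.
%ΔQ_1 ≈ ε × %ΔP_2 = -0.076 × (-5.7%) = 0.4%.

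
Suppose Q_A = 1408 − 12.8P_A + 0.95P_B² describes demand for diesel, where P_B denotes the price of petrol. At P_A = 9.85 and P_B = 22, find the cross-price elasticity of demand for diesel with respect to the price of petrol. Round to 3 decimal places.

At P_A = 9.85 and P_B = 22: Q_A = 1741.72.
∂Q_A/∂P_B = 1.9P_B = 1.9(22) = 41.8000.
ε = (∂Q_A/∂P_B)(P_B/Q_A) = 41.8000 × (22/1741.72) ≈ 0.528.
ε > 0: substitutes.

0.528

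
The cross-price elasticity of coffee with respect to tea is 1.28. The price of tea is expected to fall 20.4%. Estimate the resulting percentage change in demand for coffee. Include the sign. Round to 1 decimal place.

%ΔQ ≈ ε × %ΔP of tea = 1.28 × (-20.4%) = -26.1%.

-26.1%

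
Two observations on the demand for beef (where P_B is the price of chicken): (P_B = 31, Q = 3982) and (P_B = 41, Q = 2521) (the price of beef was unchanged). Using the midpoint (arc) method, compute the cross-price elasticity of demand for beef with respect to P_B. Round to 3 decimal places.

ΔQ_A = 2521 − 3982 = -1461; ΔP_B = 41 − 31 = 10.
Midpoints: Q̄_A = 3251.5, P̄_B = 36.00.
ε = (ΔQ_A/Q̄_A)/(ΔP_B/P̄_B) = (-1461/3251.5)/(10/36.00) ≈ -1.618.
ε < 0: beef and chicken are complements.

-1.618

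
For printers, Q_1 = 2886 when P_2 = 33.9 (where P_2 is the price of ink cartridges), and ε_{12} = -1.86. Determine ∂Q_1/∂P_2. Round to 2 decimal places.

ε = (∂Q_1/∂P_2)·(P_2/Q_1) ⇒ ∂Q_1/∂P_2 = ε·Q_1/P_2 = -1.86 × 2886/33.9 ≈ -158.35.

-158.35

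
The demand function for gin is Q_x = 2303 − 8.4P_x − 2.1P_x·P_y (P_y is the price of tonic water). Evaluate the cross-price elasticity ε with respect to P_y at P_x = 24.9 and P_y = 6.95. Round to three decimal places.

At P_x = 24.9 and P_y = 6.95: Q_x = 1730.425.
∂Q_x/∂P_y = -2.1P_x = -2.1(24.9) = -52.2900.
ε = (∂Q_x/∂P_y)(P_y/Q_x) = -52.2900 × (6.95/1730.425) ≈ -0.210.
ε < 0: complements.

-0.210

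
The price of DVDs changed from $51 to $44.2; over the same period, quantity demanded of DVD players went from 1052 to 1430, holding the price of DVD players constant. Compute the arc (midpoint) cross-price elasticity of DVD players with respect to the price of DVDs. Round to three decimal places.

ΔQ_A = 1430 − 1052 = 378; ΔP_B = 44.2 − 51 = -6.8.
Midpoints: Q̄_A = 1241.0, P̄_B = 47.60.
ε = (ΔQ_A/Q̄_A)/(ΔP_B/P̄_B) = (378/1241.0)/(-6.8/47.60) ≈ -2.132.
ε < 0: DVD players and DVDs are complements.

-2.132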